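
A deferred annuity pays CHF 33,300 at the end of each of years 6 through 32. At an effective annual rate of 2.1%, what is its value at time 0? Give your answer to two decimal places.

CHF 613,753.36

Value one period before first payment (t=5): 33300 × [1 − (1+0.021)^(−27)] / 0.021 = 33300 × 20.449296 = 680,961.5553
PV₀ = 680,961.5553 / (1+0.021)^5 = 680,961.5553 / 1.109504 = 613,753.3610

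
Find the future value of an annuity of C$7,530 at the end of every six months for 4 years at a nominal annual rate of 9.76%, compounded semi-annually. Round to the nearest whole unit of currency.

C$71,597

i = 0.0976/2 = 0.0488 per half-year; n = 4·2 = 8.
Accumulation factor s(8|0.0488) = 9.508221; FV = 7530 × 9.508221 = 71,596.9048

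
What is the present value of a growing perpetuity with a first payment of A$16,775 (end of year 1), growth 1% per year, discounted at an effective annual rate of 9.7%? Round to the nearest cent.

PV = PMT / (i − g) = 16775 / (0.097 − 0.01) = 16775 / 0.087000 = 192,816.0920

A$192,816.09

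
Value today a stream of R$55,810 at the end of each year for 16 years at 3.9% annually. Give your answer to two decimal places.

R$655,138.32

PV = PMT · [1 − (1+i)^(−n)] / i = 55810 · 11.738726 = 655,138.3208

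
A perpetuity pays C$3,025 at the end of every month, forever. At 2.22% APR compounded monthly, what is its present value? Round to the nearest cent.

Periodic rate i = 0.0222/12 = 0.00185.
PV = PMT / i = 3025 / 0.00185 = 1,635,135.1351

C$1,635,135.14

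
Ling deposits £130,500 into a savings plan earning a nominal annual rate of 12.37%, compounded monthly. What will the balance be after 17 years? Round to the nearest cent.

£1,057,336.66

With 12 periods per year: i = 0.0103083, n = 204.
130,500 × (1+0.0103083)^204 = 130,500 × 8.102197 = 1,057,336.6643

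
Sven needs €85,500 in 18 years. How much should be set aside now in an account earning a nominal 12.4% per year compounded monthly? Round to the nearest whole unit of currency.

€9,281

i = 0.124/12 = 0.0103333 per month; n = 18·12 = 216.
Discount factor = (1+0.0103333)^(−216) = 0.108550; PV = 85,500 × 0.108550 = 9,281.0023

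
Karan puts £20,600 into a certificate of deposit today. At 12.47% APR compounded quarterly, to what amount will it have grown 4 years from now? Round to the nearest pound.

£33,666

With 4 periods per year: i = 0.031175, n = 16.
20,600 × (1+0.031175)^16 = 20,600 × 1.634248 = 33,665.5122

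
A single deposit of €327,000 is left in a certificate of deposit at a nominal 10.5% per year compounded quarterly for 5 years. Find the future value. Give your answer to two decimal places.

€549,049.06

Periodic rate i = 0.105/4 = 0.02625; n = 5 × 4 = 20 periods.
327,000 × (1+0.02625)^20 = 327,000 × 1.679049 = 549,049.0636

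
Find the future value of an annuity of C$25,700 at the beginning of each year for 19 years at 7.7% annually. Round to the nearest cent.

C$1,112,020.88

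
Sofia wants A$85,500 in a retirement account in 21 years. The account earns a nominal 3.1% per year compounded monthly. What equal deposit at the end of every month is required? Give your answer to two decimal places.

A$241.17

With 12 periods per year: i = 0.00258333, n = 252.
PMT = 85500 / ( [(1+0.00258333)^252 − 1] / 0.00258333 ) = 85500 / 354.521974 = 241.1698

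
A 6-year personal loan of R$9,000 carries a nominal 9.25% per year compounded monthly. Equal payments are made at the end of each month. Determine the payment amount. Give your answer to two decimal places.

i = 0.0925/12 = 0.00770833 per month; n = 6·12 = 72.
Annuity-PV factor = 55.096831; PMT = 9000 / 55.096831 = 163.3488

R$163.35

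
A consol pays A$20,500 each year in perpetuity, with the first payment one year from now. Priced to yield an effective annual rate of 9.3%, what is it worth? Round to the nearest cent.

A$220,430.11

PV = PMT / i = 20500 / 0.093 = 220,430.1075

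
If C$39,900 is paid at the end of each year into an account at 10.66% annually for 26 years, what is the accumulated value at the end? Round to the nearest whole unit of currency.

FV = 39900 × [(1+0.1066)^26 − 1] / 0.1066 = 39900 × 121.236258 = 4,837,326.7061

C$4,837,327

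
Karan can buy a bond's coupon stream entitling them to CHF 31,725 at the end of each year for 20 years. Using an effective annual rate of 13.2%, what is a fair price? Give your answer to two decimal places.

PV = PMT · [1 − (1+i)^(−n)] / i = 31725 · 6.941161 = 220,208.3417

CHF 220,208.34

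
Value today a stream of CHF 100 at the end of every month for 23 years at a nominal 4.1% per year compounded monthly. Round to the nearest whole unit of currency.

i = 0.041/12 = 0.00341667 per month; n = 23·12 = 276.
PV = PMT · [1 − (1+i)^(−n)] / i = 100 · 178.511946 = 17,851.1946

CHF 17,851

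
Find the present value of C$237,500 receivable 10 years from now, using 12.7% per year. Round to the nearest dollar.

C$71,850

PV = FV·(1+i)^(−n) = 237,500 × 0.302525 = 71,849.6163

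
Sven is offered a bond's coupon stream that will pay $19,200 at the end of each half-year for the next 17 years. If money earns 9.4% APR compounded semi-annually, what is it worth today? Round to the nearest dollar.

With 2 periods per year: i = 0.047, n = 34.
PV = PMT · [1 − (1+i)^(−n)] / i = 19200 · 16.812691 = 322,803.6580

$322,804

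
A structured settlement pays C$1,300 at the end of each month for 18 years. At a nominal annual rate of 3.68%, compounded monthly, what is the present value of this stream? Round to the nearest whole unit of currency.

Periodic rate i = 0.0368/12 = 0.00306667; n = 18 × 12 = 216 periods.
PV = 1300 × [1 − (1+0.00306667)^(−216)] / 0.00306667 = 1300 × 157.781976 = 205,116.5692

C$205,117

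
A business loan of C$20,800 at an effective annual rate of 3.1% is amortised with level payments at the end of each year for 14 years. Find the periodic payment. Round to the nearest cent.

C$1,853.92

PMT = 20800 / ( [1 − (1+0.031)^(−14)] / 0.031 ) = 20800 / 11.219457 = 1,853.9222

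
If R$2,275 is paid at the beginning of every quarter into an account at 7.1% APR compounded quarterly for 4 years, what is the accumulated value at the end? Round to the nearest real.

R$42,411

Periodic rate i = 0.071/4 = 0.01775; n = 4 × 4 = 16 periods.
FV = 2275 × [(1+0.01775)^16 − 1] / 0.01775 × (1+i) = 2275 × 18.642189 = 42,410.9800
(annuity-due: payments at period start, so ×(1+i).)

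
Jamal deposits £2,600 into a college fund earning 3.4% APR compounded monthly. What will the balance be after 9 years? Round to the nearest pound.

£3,529

i = 0.034/12 = 0.00283333 per month; n = 9·12 = 108.
FV = PV·(1+i)^n = 2,600 × 1.357395 = 3,529.2266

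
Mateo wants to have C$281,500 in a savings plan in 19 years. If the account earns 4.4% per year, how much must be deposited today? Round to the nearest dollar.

C$124,214

PV = 281,500 / (1 + 0.044)^19 = 281,500 / 2.266259 = 124,213.5358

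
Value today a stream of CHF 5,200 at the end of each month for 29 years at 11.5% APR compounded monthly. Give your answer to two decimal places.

CHF 522,974.61

With 12 periods per year: i = 0.00958333, n = 348.
PV = 5200 × [1 − (1+0.00958333)^(−348)] / 0.00958333 = 5200 × 100.572040 = 522,974.6071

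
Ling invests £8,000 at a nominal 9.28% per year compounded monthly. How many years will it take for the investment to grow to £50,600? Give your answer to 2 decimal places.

Periodic rate i = 0.0928/12 = 0.00773333.
(1+i)^n = 50600/8000 = 6.32500, so n = ln 6.32500 / ln 1.00773 = 239.4353 months
= 239.4353/12 years

19.95 years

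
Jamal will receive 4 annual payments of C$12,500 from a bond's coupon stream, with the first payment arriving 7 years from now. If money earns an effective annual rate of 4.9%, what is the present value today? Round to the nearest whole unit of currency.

Value one period before first payment (t=6): 12500 × [1 − (1+0.049)^(−4)] / 0.049 = 12500 × 3.554203 = 44,427.5368
Discount back 6 years: 44,427.5368 × (1+0.049)^(−6) = 44,427.5368 × 0.750494 = 33,342.5880

C$33,343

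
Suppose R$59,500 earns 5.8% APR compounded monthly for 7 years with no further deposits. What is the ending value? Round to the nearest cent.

R$89,210.46

i = 0.058/12 = 0.00483333 per month; n = 7·12 = 84.
FV = 59,500 × (1 + 0.00483333)^84 = 89,210.4599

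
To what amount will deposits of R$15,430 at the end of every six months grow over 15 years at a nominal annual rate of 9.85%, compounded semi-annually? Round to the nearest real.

R$1,012,046

With 2 periods per year: i = 0.04925, n = 30.
Accumulation factor s(30|0.04925) = 65.589486; FV = 15430 × 65.589486 = 1,012,045.7631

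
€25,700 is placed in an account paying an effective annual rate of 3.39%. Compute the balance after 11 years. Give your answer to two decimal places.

25,700 × (1+0.0339)^11 = 25,700 × 1.442992 = 37,084.8914

€37,084.89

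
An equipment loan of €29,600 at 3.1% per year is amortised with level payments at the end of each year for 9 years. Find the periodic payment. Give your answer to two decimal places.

PMT = 29600 / ( [1 − (1+0.031)^(−9)] / 0.031 ) = 29600 / 7.749926 = 3,819.3911

€3,819.39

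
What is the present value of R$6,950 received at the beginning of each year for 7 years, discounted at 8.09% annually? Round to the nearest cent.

R$38,991.48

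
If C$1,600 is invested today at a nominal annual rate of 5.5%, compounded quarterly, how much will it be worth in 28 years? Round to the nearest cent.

C$7,385.45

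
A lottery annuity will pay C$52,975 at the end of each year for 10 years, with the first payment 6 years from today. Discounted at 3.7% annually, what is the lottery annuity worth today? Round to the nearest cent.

Value one period before first payment (t=5): 52975 × [1 − (1+0.037)^(−10)] / 0.037 = 52975 × 8.233395 = 436,164.1167
PV₀ = 436,164.1167 / (1+0.037)^5 = 436,164.1167 / 1.199206 = 363,710.7616

C$363,710.76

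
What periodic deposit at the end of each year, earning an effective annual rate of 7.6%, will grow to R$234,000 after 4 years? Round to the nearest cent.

FV-annuity factor = 4.479543; PMT = 234000 / 4.479543 = 52,237.4718

R$52,237.47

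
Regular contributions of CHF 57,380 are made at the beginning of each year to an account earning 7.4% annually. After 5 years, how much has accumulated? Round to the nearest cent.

FV = PMT · [(1+i)^n − 1] / i × (1+i) = 57380 · 6.225780 = 357,235.2850
(Beginning-of-period payments → annuity-due factor ×(1+i).)

CHF 357,235.29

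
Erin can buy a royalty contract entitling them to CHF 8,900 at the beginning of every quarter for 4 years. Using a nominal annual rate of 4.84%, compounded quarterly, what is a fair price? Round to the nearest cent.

i = 0.0484/4 = 0.0121 per quarter; n = 4·4 = 16.
Annuity factor a(16|0.0121) × (1+i) = 14.642377; PV = 8900 × 14.642377 = 130,317.1587
Payments are at the start of each period, so multiply by (1+i).

CHF 130,317.16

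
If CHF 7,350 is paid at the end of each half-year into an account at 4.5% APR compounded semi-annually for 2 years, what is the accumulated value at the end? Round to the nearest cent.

With 2 periods per year: i = 0.0225, n = 4.
FV = 7350 × [(1+0.0225)^4 − 1] / 0.0225 = 7350 × 4.137036 = 30,407.2175

CHF 30,407.22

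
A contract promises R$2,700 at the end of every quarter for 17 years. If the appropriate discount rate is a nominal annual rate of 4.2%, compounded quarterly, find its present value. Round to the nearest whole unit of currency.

R$130,755

With 4 periods per year: i = 0.0105, n = 68.
PV = PMT · [1 − (1+i)^(−n)] / i = 2700 · 48.427832 = 130,755.1453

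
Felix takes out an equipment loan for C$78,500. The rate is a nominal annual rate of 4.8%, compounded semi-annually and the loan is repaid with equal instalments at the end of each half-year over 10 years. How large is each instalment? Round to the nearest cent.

C$4,988.11

With 2 periods per year: i = 0.024, n = 20.
Annuity-PV factor = 15.737436; PMT = 78500 / 15.737436 = 4,988.1060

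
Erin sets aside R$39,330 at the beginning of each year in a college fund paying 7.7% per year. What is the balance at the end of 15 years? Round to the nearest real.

FV = 39330 × [(1+0.077)^15 − 1] / 0.077 × (1+i) = 39330 × 28.568960 = 1,123,617.2086
(annuity-due: payments at period start, so ×(1+i).)

R$1,123,617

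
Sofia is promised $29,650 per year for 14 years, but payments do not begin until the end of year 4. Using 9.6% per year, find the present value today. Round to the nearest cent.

Value one period before first payment (t=3): 29650 × [1 − (1+0.096)^(−14)] / 0.096 = 29650 × 7.530104 = 223,267.5800
PV₀ = 223,267.5800 / (1+0.096)^3 = 223,267.5800 / 1.316533 = 169,587.5642

$169,587.56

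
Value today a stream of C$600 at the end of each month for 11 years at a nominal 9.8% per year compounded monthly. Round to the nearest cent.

C$48,359.87

Periodic rate i = 0.098/12 = 0.00816667; n = 11 × 12 = 132 periods.
PV = 600 × [1 − (1+0.00816667)^(−132)] / 0.00816667 = 600 × 80.599789 = 48,359.8732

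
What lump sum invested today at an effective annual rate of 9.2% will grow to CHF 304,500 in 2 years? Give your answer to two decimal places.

PV = FV·(1+i)^(−n) = 304,500 × 0.838600 = 255,353.6207

CHF 255,353.62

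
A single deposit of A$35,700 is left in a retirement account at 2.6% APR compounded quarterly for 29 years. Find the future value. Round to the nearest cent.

A$75,694.90

i = 0.026/4 = 0.0065 per quarter; n = 29·4 = 116.
FV = PV·(1+i)^n = 35,700 × 2.120305 = 75,694.8977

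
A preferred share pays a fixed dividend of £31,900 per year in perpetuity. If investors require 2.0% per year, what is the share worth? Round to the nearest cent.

£1,595,000.00

PV = C/r = 31900/0.02 = 1,595,000.0000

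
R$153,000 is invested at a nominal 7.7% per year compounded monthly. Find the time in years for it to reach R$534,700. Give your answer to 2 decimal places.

16.30 years

Periodic rate i = 0.077/12 = 0.00641667.
n = ln(534700/153000) / ln(1+0.00641667) = ln(3.49477) / 0.006396 = 195.6278 months
= 195.6278/12 years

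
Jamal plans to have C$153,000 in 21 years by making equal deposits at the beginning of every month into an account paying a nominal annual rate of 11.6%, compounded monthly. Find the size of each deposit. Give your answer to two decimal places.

C$142.30

i = 0.116/12 = 0.00966667 per month; n = 21·12 = 252.
PMT = 153000 / ( [(1+0.00966667)^252 − 1] / 0.00966667 × (1+i) ) = 153000 / 1075.225611 = 142.2957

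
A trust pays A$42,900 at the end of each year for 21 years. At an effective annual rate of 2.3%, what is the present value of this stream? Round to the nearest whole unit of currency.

PV = 42900 × [1 − (1+0.023)^(−21)] / 0.023 = 42900 × 16.508080 = 708,196.6398

A$708,197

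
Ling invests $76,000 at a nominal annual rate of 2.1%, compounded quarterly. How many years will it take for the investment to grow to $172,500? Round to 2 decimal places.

39.13 years

Periodic rate i = 0.021/4 = 0.00525.
(1+i)^n = 172500/76000 = 2.26974, so n = ln 2.26974 / ln 1.00525 = 156.5359 quarters
= 156.5359/4 years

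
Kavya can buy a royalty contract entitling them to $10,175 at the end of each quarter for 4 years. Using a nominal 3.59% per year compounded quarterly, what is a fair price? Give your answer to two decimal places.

$151,021.67

With 4 periods per year: i = 0.008975, n = 16.
Annuity factor a(16|0.008975) = 14.842425; PV = 10175 × 14.842425 = 151,021.6714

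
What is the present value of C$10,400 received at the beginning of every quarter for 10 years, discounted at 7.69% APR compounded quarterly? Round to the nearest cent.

C$293,946.99

With 4 periods per year: i = 0.019225, n = 40.
Annuity factor a(40|0.019225) × (1+i) = 28.264134; PV = 10400 × 28.264134 = 293,946.9920
(Beginning-of-period payments → annuity-due factor ×(1+i).)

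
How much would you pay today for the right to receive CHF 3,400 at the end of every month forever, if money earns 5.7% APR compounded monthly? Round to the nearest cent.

Periodic rate i = 0.057/12 = 0.00475.
PV = PMT / i = 3400 / 0.00475 = 715,789.4737

CHF 715,789.47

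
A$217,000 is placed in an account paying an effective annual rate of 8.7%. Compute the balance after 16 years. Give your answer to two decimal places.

FV = 217,000 × (1 + 0.087)^16 = 824,389.4764

A$824,389.48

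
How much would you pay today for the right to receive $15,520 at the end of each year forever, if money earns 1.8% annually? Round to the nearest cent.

PV = C/r = 15520/0.018 = 862,222.2222

$862,222.22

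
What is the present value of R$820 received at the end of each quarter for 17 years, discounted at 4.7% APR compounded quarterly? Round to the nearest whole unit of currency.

R$38,252

i = 0.047/4 = 0.01175 per quarter; n = 17·4 = 68.
PV = 820 × [1 − (1+0.01175)^(−68)] / 0.01175 = 820 × 46.648653 = 38,251.8955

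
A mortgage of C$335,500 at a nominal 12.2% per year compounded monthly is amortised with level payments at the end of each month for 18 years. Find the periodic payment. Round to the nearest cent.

C$3,843.23

Periodic rate i = 0.122/12 = 0.0101667; n = 18 × 12 = 216 periods.
PMT = 335500 / ( [1 − (1+0.0101667)^(−216)] / 0.0101667 ) = 335500 / 87.296299 = 3,843.2328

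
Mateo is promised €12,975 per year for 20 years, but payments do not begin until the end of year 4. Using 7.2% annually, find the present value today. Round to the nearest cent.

€109,865.66

Value one period before first payment (t=3): 12975 × [1 − (1+0.072)^(−20)] / 0.072 = 12975 × 10.431312 = 135,346.2784
Discount back 3 years: 135,346.2784 × (1+0.072)^(−3) = 135,346.2784 × 0.811738 = 109,865.6583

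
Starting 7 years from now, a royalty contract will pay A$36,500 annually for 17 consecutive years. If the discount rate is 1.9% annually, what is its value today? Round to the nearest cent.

A$469,865.63

Value one period before first payment (t=6): 36500 × [1 − (1+0.019)^(−17)] / 0.019 = 36500 × 14.412055 = 526,040.0151
PV₀ = 526,040.0151 / (1+0.019)^6 = 526,040.0151 / 1.119554 = 469,865.6293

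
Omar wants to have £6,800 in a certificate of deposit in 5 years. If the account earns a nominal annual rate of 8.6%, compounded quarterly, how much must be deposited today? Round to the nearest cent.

Periodic rate i = 0.086/4 = 0.0215; n = 5 × 4 = 20 periods.
Discount factor = (1+0.0215)^(−20) = 0.653480; PV = 6,800 × 0.653480 = 4,443.6669

£4,443.67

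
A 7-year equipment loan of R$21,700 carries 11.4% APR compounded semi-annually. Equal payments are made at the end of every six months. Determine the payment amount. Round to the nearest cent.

Periodic rate i = 0.114/2 = 0.057; n = 7 × 2 = 14 periods.
PMT = 21700 / ( [1 − (1+0.057)^(−14)] / 0.057 ) = 21700 / 9.470109 = 2,291.4203

R$2,291.42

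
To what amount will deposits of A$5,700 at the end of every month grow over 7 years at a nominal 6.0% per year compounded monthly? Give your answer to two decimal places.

A$593,221.39

i = 0.06/12 = 0.005 per month; n = 7·12 = 84.
FV = PMT · [(1+i)^n − 1] / i = 5700 · 104.073927 = 593,221.3851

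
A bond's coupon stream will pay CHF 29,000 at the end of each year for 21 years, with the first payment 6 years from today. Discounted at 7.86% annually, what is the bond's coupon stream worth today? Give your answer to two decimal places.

CHF 201,145.00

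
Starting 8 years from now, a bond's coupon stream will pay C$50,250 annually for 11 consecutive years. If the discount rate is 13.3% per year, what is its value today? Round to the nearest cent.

C$117,727.22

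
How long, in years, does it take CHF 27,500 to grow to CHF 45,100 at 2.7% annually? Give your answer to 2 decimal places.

18.57 years

(1+i)^n = 45100/27500 = 1.64000, so n = ln 1.64000 / ln 1.027 = 18.5683 years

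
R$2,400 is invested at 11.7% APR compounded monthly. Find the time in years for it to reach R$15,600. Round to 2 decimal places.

16.08 years

Periodic rate i = 0.117/12 = 0.00975.
(1+i)^n = 15600/2400 = 6.50000, so n = ln 6.50000 / ln 1.00975 = 192.9141 months
= 192.9141/12 years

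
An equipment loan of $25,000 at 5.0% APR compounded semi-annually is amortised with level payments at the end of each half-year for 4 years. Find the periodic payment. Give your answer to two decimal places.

With 2 periods per year: i = 0.025, n = 8.
PMT = 25000 / ( [1 − (1+0.025)^(−8)] / 0.025 ) = 25000 / 7.170137 = 3,486.6836

$3,486.68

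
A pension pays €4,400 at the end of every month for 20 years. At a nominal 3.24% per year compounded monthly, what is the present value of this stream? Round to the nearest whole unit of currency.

Periodic rate i = 0.0324/12 = 0.0027; n = 20 × 12 = 240 periods.
Annuity factor a(240|0.0027) = 176.463744; PV = 4400 × 176.463744 = 776,440.4747

€776,440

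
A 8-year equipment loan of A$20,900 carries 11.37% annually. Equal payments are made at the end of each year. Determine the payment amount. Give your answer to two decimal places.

A$4,115.05

Annuity-PV factor = 5.078920; PMT = 20900 / 5.078920 = 4,115.0480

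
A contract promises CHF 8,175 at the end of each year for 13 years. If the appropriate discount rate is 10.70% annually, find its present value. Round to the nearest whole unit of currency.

CHF 56,023

Annuity factor a(13|0.107) = 6.852939; PV = 8175 × 6.852939 = 56,022.7733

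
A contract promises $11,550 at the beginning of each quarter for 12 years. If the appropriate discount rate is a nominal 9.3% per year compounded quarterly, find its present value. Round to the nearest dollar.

$339,662

Periodic rate i = 0.093/4 = 0.02325; n = 12 × 4 = 48 periods.
PV = PMT · [1 − (1+i)^(−n)] / i × (1+i) = 11550 · 29.408003 = 339,662.4362
(Beginning-of-period payments → annuity-due factor ×(1+i).)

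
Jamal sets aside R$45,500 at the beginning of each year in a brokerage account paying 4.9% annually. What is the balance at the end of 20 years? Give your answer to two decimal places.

FV = 45500 × [(1+0.049)^20 − 1] / 0.049 × (1+i) = 45500 × 34.321853 = 1,561,644.3245
(annuity-due: payments at period start, so ×(1+i).)

R$1,561,644.32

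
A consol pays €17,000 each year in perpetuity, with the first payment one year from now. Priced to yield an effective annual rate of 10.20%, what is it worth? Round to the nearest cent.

€166,666.67

PV = PMT / i = 17000 / 0.102 = 166,666.6667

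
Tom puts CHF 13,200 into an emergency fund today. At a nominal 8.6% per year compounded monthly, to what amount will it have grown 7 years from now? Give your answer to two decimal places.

With 12 periods per year: i = 0.00716667, n = 84.
13,200 × (1+0.00716667)^84 = 13,200 × 1.821851 = 24,048.4348

CHF 24,048.43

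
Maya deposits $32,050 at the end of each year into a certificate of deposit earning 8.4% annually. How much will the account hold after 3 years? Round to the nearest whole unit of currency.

$104,453

FV = 32050 × [(1+0.084)^3 − 1] / 0.084 = 32050 × 3.259056 = 104,452.7448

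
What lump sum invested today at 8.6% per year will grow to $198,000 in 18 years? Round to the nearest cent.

PV = 198,000 / (1 + 0.086)^18 = 198,000 / 4.415062 = 44,846.4774

$44,846.48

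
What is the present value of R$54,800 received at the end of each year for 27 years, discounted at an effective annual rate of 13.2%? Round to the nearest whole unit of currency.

R$400,552

Annuity factor a(27|0.132) = 7.309334; PV = 54800 × 7.309334 = 400,551.5069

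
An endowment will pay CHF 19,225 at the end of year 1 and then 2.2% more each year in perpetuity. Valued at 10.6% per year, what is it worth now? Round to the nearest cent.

CHF 228,869.05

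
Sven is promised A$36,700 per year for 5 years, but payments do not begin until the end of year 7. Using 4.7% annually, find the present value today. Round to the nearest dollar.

Value one period before first payment (t=6): 36700 × [1 − (1+0.047)^(−5)] / 0.047 = 36700 × 4.365617 = 160,218.1582
PV₀ = 160,218.1582 / (1+0.047)^6 = 160,218.1582 / 1.317286 = 121,627.4621

A$121,627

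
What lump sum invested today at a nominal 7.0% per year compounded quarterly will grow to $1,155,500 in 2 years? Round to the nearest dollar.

$1,005,761

Periodic rate i = 0.07/4 = 0.0175; n = 2 × 4 = 8 periods.
PV = FV·(1+i)^(−n) = 1,155,500 × 0.870412 = 1,005,760.5727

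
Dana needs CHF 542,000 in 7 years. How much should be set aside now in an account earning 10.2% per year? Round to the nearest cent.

CHF 274,617.45

PV = 542,000 / (1 + 0.102)^7 = 542,000 / 1.973655 = 274,617.4467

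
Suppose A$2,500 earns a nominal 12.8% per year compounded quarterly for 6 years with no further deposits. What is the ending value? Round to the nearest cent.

A$5,324.18

Periodic rate i = 0.128/4 = 0.032; n = 6 × 4 = 24 periods.
FV = PV·(1+i)^n = 2,500 × 2.129672 = 5,324.1802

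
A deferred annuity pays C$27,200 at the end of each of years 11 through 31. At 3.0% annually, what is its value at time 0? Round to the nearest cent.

PV at t=10 (ordinary 21-year annuity): 27200 × a(21|0.03) = 27200 × 15.415024 = 419,288.6565
PV₀ = 419,288.6565 / (1+0.03)^10 = 419,288.6565 / 1.343916 = 311,990.1379

C$311,990.14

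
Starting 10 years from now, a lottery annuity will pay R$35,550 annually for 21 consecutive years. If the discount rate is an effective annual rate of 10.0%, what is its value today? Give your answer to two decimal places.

Value one period before first payment (t=9): 35550 × [1 − (1+0.1)^(−21)] / 0.1 = 35550 × 8.648694 = 307,461.0820
PV₀ = 307,461.0820 / (1+0.1)^9 = 307,461.0820 / 2.357948 = 130,393.5126

R$130,393.51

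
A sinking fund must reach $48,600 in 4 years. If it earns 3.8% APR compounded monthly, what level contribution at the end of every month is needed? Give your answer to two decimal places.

$939.10

i = 0.038/12 = 0.00316667 per month; n = 4·12 = 48.
PMT = 48600 / ( [(1+0.00316667)^48 − 1] / 0.00316667 ) = 48600 / 51.751795 = 939.0979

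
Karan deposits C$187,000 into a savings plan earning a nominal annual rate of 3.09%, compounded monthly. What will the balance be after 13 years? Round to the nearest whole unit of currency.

Periodic rate i = 0.0309/12 = 0.002575; n = 13 × 12 = 156 periods.
FV = 187,000 × (1 + 0.002575)^156 = 279,301.6315

C$279,302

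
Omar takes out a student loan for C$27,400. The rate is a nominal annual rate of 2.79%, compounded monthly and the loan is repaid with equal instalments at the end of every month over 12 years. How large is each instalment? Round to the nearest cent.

i = 0.0279/12 = 0.002325 per month; n = 12·12 = 144.
PMT = 27400 / ( [1 − (1+0.002325)^(−144)] / 0.002325 ) = 27400 / 122.254082 = 224.1234

C$224.12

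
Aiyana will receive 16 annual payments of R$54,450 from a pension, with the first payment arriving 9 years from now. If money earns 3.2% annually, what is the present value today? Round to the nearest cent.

Value one period before first payment (t=8): 54450 × [1 − (1+0.032)^(−16)] / 0.032 = 54450 × 12.371179 = 673,610.7053
Discount back 8 years: 673,610.7053 × (1+0.032)^(−8) = 673,610.7053 × 0.777253 = 523,565.9592

R$523,565.96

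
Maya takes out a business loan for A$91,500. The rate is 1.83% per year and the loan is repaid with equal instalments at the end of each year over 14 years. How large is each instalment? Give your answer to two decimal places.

A$7,467.95

Annuity-PV factor = 12.252361; PMT = 91500 / 12.252361 = 7,467.9487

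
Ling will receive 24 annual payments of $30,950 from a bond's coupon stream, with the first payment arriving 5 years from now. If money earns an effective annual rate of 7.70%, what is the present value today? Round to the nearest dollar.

PV at t=4 (ordinary 24-year annuity): 30950 × a(24|0.077) = 30950 × 10.797576 = 334,184.9858
PV₀ = 334,184.9858 / (1+0.077)^4 = 334,184.9858 / 1.345435 = 248,384.2883

$248,384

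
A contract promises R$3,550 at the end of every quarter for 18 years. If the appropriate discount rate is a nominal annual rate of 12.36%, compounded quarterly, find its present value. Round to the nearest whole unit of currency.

With 4 periods per year: i = 0.0309, n = 72.
Annuity factor a(72|0.0309) = 28.744609; PV = 3550 × 28.744609 = 102,043.3606

R$102,043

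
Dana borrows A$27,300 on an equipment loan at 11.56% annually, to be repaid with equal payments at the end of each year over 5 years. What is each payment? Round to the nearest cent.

A$7,490.91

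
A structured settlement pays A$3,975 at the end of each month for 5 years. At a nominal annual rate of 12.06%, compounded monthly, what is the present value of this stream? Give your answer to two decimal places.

A$178,452.94

i = 0.1206/12 = 0.01005 per month; n = 5·12 = 60.
Annuity factor a(60|0.01005) = 44.893823; PV = 3975 × 44.893823 = 178,452.9447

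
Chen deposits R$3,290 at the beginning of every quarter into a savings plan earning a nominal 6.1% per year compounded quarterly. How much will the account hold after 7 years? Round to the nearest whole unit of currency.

With 4 periods per year: i = 0.01525, n = 28.
Accumulation factor s(28|0.01525) × (1+i) = 35.132353; FV = 3290 × 35.132353 = 115,585.4425
(annuity-due: payments at period start, so ×(1+i).)

R$115,585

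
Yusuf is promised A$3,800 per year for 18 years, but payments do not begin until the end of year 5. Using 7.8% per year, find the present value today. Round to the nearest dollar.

PV at t=4 (ordinary 18-year annuity): 3800 × a(18|0.078) = 3800 × 9.503343 = 36,112.7035
Discount back 4 years: 36,112.7035 × (1+0.078)^(−4) = 36,112.7035 × 0.740500 = 26,741.4504

A$26,741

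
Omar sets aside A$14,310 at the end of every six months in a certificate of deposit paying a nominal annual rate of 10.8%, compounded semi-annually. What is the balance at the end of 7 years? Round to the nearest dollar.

Periodic rate i = 0.108/2 = 0.054; n = 7 × 2 = 14 periods.
FV = PMT · [(1+i)^n − 1] / i = 14310 · 20.151537 = 288,368.4905

A$288,368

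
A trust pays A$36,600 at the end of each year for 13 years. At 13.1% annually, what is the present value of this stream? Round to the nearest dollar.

Annuity factor a(13|0.131) = 6.092899; PV = 36600 × 6.092899 = 223,000.1140

A$223,000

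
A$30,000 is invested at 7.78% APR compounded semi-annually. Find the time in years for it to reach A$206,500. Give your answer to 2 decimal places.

Periodic rate i = 0.0778/2 = 0.0389.
(1+i)^n = 206500/30000 = 6.88333, so n = ln 6.88333 / ln 1.0389 = 50.5498 half-years
= 50.5498/2 years

25.27 years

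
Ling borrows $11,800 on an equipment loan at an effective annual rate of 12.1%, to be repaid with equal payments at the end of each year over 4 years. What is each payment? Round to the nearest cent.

$3,893.15

PMT = 11800 / ( [1 − (1+0.121)^(−4)] / 0.121 ) = 11800 / 3.030963 = 3,893.1516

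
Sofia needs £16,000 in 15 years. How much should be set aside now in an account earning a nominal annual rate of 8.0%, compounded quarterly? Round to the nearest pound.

i = 0.08/4 = 0.02 per quarter; n = 15·4 = 60.
PV = FV·(1+i)^(−n) = 16,000 × 0.304782 = 4,876.5163

£4,877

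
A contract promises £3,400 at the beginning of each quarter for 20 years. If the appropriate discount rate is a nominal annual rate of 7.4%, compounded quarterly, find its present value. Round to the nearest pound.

£143,994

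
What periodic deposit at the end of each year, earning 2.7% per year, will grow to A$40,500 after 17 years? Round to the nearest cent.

FV-annuity factor = 21.218039; PMT = 40500 / 21.218039 = 1,908.7532

A$1,908.75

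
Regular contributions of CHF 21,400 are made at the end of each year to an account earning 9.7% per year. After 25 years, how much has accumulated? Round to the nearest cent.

CHF 2,011,965.03

FV = 21400 × [(1+0.097)^25 − 1] / 0.097 = 21400 × 94.017058 = 2,011,965.0343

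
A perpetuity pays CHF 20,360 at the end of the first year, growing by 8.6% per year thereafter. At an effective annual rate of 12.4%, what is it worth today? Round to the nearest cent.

CHF 535,789.47

PV = PMT / (i − g) = 20360 / (0.124 − 0.086) = 20360 / 0.038000 = 535,789.4737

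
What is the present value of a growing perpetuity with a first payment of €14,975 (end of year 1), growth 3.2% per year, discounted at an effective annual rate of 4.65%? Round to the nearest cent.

PV = PMT / (i − g) = 14975 / (0.0465 − 0.032) = 14975 / 0.014500 = 1,032,758.6207

€1,032,758.62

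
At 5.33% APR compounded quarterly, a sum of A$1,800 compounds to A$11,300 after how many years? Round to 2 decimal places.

Periodic rate i = 0.0533/4 = 0.013325.
(1+i)^n = 11300/1800 = 6.27778, so n = ln 6.27778 / ln 1.01333 = 138.7789 quarters
= 138.7789/4 years

34.69 years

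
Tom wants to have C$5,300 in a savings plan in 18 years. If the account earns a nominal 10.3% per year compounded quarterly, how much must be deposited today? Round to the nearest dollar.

C$850

i = 0.103/4 = 0.02575 per quarter; n = 18·4 = 72.
PV = 5,300 / (1 + 0.02575)^72 = 5,300 / 6.237203 = 849.7399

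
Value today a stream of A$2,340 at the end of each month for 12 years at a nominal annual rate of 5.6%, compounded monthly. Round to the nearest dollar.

Periodic rate i = 0.056/12 = 0.00466667; n = 12 × 12 = 144 periods.
Annuity factor a(144|0.00466667) = 104.681768; PV = 2340 × 104.681768 = 244,955.3380

A$244,955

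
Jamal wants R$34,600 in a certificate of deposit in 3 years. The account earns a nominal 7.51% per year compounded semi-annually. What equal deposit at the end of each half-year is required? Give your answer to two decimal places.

R$5,248.58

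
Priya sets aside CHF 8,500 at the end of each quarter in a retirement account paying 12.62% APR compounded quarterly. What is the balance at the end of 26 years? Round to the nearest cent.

CHF 6,544,694.73

With 4 periods per year: i = 0.03155, n = 104.
Accumulation factor s(104|0.03155) = 769.964086; FV = 8500 × 769.964086 = 6,544,694.7297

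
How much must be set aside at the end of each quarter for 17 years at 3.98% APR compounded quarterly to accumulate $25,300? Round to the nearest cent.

i = 0.0398/4 = 0.00995 per quarter; n = 17·4 = 68.
PMT = 25300 / ( [(1+0.00995)^68 − 1] / 0.00995 ) = 25300 / 96.543803 = 262.0572

$262.06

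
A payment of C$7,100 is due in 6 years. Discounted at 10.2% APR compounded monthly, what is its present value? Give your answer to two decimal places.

With 12 periods per year: i = 0.0085, n = 72.
PV = FV·(1+i)^(−n) = 7,100 × 0.543670 = 3,860.0539

C$3,860.05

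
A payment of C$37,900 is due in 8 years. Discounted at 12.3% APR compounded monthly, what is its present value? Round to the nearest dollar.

With 12 periods per year: i = 0.01025, n = 96.
PV = 37,900 / (1 + 0.01025)^96 = 37,900 / 2.661770 = 14,238.6474

C$14,239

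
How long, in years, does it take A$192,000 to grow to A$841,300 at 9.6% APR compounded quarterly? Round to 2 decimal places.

15.57 years

Periodic rate i = 0.096/4 = 0.024.
(1+i)^n = 841300/192000 = 4.38177, so n = ln 4.38177 / ln 1.024 = 62.2963 quarters
= 62.2963/4 years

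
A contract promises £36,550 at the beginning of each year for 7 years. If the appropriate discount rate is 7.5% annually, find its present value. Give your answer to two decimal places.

£208,110.09

PV = PMT · [1 − (1+i)^(−n)] / i × (1+i) = 36550 · 5.693846 = 208,110.0867
Payments are at the start of each period, so multiply by (1+i).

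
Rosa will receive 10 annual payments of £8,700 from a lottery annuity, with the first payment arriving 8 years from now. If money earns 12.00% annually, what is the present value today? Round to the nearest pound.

£22,236

PV at t=7 (ordinary 10-year annuity): 8700 × a(10|0.12) = 8700 × 5.650223 = 49,156.9403
Discount back 7 years: 49,156.9403 × (1+0.12)^(−7) = 49,156.9403 × 0.452349 = 22,236.1034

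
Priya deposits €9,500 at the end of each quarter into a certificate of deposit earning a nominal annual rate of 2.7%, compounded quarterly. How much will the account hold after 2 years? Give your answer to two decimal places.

€77,819.94

With 4 periods per year: i = 0.00675, n = 8.
Accumulation factor s(8|0.00675) = 8.191573; FV = 9500 × 8.191573 = 77,819.9449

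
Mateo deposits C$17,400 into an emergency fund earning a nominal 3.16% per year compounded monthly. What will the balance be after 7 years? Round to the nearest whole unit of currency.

C$21,701

i = 0.0316/12 = 0.00263333 per month; n = 7·12 = 84.
FV = 17,400 × (1 + 0.00263333)^84 = 21,701.4585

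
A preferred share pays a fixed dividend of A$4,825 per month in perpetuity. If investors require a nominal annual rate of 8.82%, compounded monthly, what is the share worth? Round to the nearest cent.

Periodic rate i = 0.0882/12 = 0.00735.
PV = C/r = 4825/0.00735 = 656,462.5850

A$656,462.59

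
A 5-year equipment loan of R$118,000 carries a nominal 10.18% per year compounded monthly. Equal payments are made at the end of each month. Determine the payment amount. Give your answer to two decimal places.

Periodic rate i = 0.1018/12 = 0.00848333; n = 5 × 12 = 60 periods.
Annuity-PV factor = 46.869756; PMT = 118000 / 46.869756 = 2,517.6150

R$2,517.62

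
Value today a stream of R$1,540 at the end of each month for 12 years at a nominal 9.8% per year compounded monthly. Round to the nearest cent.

Periodic rate i = 0.098/12 = 0.00816667; n = 12 × 12 = 144 periods.
PV = PMT · [1 − (1+i)^(−n)] / i = 1540 · 84.491352 = 130,116.6826

R$130,116.68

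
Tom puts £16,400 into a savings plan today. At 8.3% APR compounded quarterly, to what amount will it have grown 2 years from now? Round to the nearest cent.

i = 0.083/4 = 0.02075 per quarter; n = 2·4 = 8.
FV = 16,400 × (1 + 0.02075)^8 = 19,328.5358

£19,328.54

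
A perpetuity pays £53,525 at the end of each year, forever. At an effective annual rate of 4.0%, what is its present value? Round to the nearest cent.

£1,338,125.00

PV = PMT / i = 53525 / 0.04 = 1,338,125.0000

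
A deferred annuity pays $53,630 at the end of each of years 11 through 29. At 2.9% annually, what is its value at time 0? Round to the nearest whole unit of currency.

$582,324

Value one period before first payment (t=10): 53630 × [1 − (1+0.029)^(−19)] / 0.029 = 53630 × 14.451424 = 775,029.8796
Discount back 10 years: 775,029.8796 × (1+0.029)^(−10) = 775,029.8796 × 0.751357 = 582,324.0120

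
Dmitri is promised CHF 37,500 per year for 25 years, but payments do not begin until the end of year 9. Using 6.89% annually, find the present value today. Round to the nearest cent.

Value one period before first payment (t=8): 37500 × [1 − (1+0.0689)^(−25)] / 0.0689 = 37500 × 11.769979 = 441,374.2221
Discount back 8 years: 441,374.2221 × (1+0.0689)^(−8) = 441,374.2221 × 0.586818 = 259,006.3124

CHF 259,006.31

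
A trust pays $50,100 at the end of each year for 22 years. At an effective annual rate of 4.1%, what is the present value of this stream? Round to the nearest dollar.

$717,130

PV = PMT · [1 − (1+i)^(−n)] / i = 50100 · 14.313967 = 717,129.7463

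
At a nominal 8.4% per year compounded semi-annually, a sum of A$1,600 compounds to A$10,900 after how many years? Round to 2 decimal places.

23.32 years

Periodic rate i = 0.084/2 = 0.042.
(1+i)^n = 10900/1600 = 6.81250, so n = ln 6.81250 / ln 1.042 = 46.6375 half-years
= 46.6375/2 years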